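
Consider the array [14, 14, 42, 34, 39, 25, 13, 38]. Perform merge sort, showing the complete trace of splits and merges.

Merge sort trace:

Split: [14, 14, 42, 34, 39, 25, 13, 38] -> [14, 14, 42, 34] and [39, 25, 13, 38]
  Split: [14, 14, 42, 34] -> [14, 14] and [42, 34]
    Split: [14, 14] -> [14] and [14]
    Merge: [14] + [14] -> [14, 14]
    Split: [42, 34] -> [42] and [34]
    Merge: [42] + [34] -> [34, 42]
  Merge: [14, 14] + [34, 42] -> [14, 14, 34, 42]
  Split: [39, 25, 13, 38] -> [39, 25] and [13, 38]
    Split: [39, 25] -> [39] and [25]
    Merge: [39] + [25] -> [25, 39]
    Split: [13, 38] -> [13] and [38]
    Merge: [13] + [38] -> [13, 38]
  Merge: [25, 39] + [13, 38] -> [13, 25, 38, 39]
Merge: [14, 14, 34, 42] + [13, 25, 38, 39] -> [13, 14, 14, 25, 34, 38, 39, 42]

Final sorted array: [13, 14, 14, 25, 34, 38, 39, 42]

The merge sort proceeds by recursively splitting the array and merging sorted halves.
After all merges, the sorted array is [13, 14, 14, 25, 34, 38, 39, 42].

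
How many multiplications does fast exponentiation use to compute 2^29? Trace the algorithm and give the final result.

Computing 2^29 by squaring (build up from 2^1; each line after the first costs one multiplication):

2^1 = 2
2^2 = (2^1)^2 = 2^2 = 4
2^3 = 2 * 2^2 = 2 * 4 = 8
2^6 = (2^3)^2 = 8^2 = 64
2^7 = 2 * 2^6 = 2 * 64 = 128
2^14 = (2^7)^2 = 128^2 = 16384
2^28 = (2^14)^2 = 16384^2 = 268435456
2^29 = 2 * 2^28 = 2 * 268435456 = 536870912

Result: 536870912
Multiplications needed: 7 (7 lines after 2^1)

2^29 = 536870912. Using exponentiation by squaring, this requires 7 multiplications. The key idea: if the exponent is even, square the half-power; if odd, multiply by the base once.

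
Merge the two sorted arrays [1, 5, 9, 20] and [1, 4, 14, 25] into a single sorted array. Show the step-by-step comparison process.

Merging process:

Compare 1 vs 1: take 1 from left. Merged: [1]
Compare 5 vs 1: take 1 from right. Merged: [1, 1]
Compare 5 vs 4: take 4 from right. Merged: [1, 1, 4]
Compare 5 vs 14: take 5 from left. Merged: [1, 1, 4, 5]
Compare 9 vs 14: take 9 from left. Merged: [1, 1, 4, 5, 9]
Compare 20 vs 14: take 14 from right. Merged: [1, 1, 4, 5, 9, 14]
Compare 20 vs 25: take 20 from left. Merged: [1, 1, 4, 5, 9, 14, 20]
Append remaining from right: [25]. Merged: [1, 1, 4, 5, 9, 14, 20, 25]

Final merged array: [1, 1, 4, 5, 9, 14, 20, 25]
Total comparisons: 7

The merged array is [1, 1, 4, 5, 9, 14, 20, 25], requiring 7 comparisons. The merge step runs in O(n) time where n is the total number of elements.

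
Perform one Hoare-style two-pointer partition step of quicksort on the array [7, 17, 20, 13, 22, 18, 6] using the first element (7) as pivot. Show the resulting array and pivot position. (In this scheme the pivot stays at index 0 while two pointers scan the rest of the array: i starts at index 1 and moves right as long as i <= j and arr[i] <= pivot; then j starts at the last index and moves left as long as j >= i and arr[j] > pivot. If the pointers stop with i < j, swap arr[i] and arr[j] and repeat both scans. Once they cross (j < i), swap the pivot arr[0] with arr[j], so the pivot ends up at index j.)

Hoare-style two-pointer partition with pivot = 7:

Initial array: [7, 17, 20, 13, 22, 18, 6]

Pointers start at i = 1, j = 6.
i stops at index 1 (arr[1]=17 > 7), j stops at index 6 (arr[6]=6 <= 7): swap arr[1] and arr[6], array becomes [7, 6, 20, 13, 22, 18, 17]
i ends at 2, j ends at 1: the pointers have crossed (j < i), so scanning stops.

Swap pivot arr[0] with arr[1] to place pivot at position 1: [6, 7, 20, 13, 22, 18, 17]
Pivot position: 1

After partitioning with pivot 7, the array becomes [6, 7, 20, 13, 22, 18, 17]. The pivot is placed at index 1. All elements to the left of the pivot are <= 7, and all elements to the right are > 7.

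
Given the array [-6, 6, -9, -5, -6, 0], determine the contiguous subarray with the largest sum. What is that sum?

Using Kadane's algorithm on [-6, 6, -9, -5, -6, 0]:

Scanning through the array:
Position 1 (value 6): max_ending_here = 6, max_so_far = 6
Position 2 (value -9): max_ending_here = -3, max_so_far = 6
Position 3 (value -5): max_ending_here = -5, max_so_far = 6
Position 4 (value -6): max_ending_here = -6, max_so_far = 6
Position 5 (value 0): max_ending_here = 0, max_so_far = 6

Maximum subarray: [6]
Maximum sum: 6

The maximum subarray is [6] with sum 6. This subarray runs from index 1 to index 1.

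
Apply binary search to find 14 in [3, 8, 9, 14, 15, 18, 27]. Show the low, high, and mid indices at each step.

Binary search for 14 in [3, 8, 9, 14, 15, 18, 27]:

lo=0, hi=6, mid=3, arr[mid]=14 -> Found target at index 3!

Binary search finds 14 at index 3 after 1 comparisons. The search repeatedly halves the search space by comparing with the middle element.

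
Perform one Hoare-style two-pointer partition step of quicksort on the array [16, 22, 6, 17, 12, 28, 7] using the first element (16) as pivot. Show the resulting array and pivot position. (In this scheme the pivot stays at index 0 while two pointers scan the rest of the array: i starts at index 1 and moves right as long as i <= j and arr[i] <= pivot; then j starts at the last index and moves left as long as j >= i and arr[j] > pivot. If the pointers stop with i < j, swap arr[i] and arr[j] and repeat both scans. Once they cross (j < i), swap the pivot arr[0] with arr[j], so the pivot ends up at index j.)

Hoare-style two-pointer partition with pivot = 16:

Initial array: [16, 22, 6, 17, 12, 28, 7]

Pointers start at i = 1, j = 6.
i stops at index 1 (arr[1]=22 > 16), j stops at index 6 (arr[6]=7 <= 16): swap arr[1] and arr[6], array becomes [16, 7, 6, 17, 12, 28, 22]
i stops at index 3 (arr[3]=17 > 16), j stops at index 4 (arr[4]=12 <= 16): swap arr[3] and arr[4], array becomes [16, 7, 6, 12, 17, 28, 22]
i ends at 4, j ends at 3: the pointers have crossed (j < i), so scanning stops.

Swap pivot arr[0] with arr[3] to place pivot at position 3: [12, 7, 6, 16, 17, 28, 22]
Pivot position: 3

After partitioning with pivot 16, the array becomes [12, 7, 6, 16, 17, 28, 22]. The pivot is placed at index 3. All elements to the left of the pivot are <= 16, and all elements to the right are > 16.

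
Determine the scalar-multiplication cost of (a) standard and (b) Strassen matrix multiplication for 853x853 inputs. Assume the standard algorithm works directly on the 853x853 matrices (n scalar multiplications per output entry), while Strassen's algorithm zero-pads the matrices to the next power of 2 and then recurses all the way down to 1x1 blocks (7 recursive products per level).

Matrix multiplication for 853x853 matrices:

Strassen's algorithm requires power-of-2 dimensions. Pad 853x853 to 1024x1024 (next power of 2).

Standard algorithm: 853^3 = 620650477 multiplications
Strassen's algorithm: 7^(log2(1024)) = 7^10 = 282475249 multiplications
Savings: 620650477 - 282475249 = 338175228 multiplications

Standard: 620650477 multiplications (853^3). Strassen: 282475249 multiplications (7^10, after padding to 1024x1024). Strassen reduces 8 recursive multiplications to 7 at each level.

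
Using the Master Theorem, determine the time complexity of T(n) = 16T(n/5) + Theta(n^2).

Master Theorem for T(n) = 16T(n/5) + O(n^2):

a = 16, b = 5, c = 2
log_b(a) = log_5(16) = 1.7227

Case 3: c = 2 > log_5(16) = 1.7227
T(n) = O(n^2) = O(n^2)

For T(n) = 16T(n/5) + O(n^2): log_5(16) = 1.7227. This is Case 3 of the Master Theorem (c > log_b(a), work dominated by root), giving O(n^2).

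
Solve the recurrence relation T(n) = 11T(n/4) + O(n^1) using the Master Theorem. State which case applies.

Master Theorem for T(n) = 11T(n/4) + O(n^1):

a = 11, b = 4, c = 1
log_b(a) = log_4(11) = 1.7297

Case 1: c = 1 < log_4(11) = 1.7297
T(n) = O(n^(log_4 11))

For T(n) = 11T(n/4) + O(n^1): log_4(11) = 1.7297. This is Case 1 of the Master Theorem (c < log_b(a), work dominated by leaves), giving O(n^(log_4 11)).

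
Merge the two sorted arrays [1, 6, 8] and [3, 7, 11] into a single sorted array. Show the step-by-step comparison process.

Merging process:

Compare 1 vs 3: take 1 from left. Merged: [1]
Compare 6 vs 3: take 3 from right. Merged: [1, 3]
Compare 6 vs 7: take 6 from left. Merged: [1, 3, 6]
Compare 8 vs 7: take 7 from right. Merged: [1, 3, 6, 7]
Compare 8 vs 11: take 8 from left. Merged: [1, 3, 6, 7, 8]
Append remaining from right: [11]. Merged: [1, 3, 6, 7, 8, 11]

Final merged array: [1, 3, 6, 7, 8, 11]
Total comparisons: 5

The merged array is [1, 3, 6, 7, 8, 11], requiring 5 comparisons. The merge step runs in O(n) time where n is the total number of elements.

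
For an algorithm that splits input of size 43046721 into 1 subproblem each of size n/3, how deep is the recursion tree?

For divide and conquer with division factor 3:

Problem sizes at each level:
Level 0: 43046721
Level 1: 14348907
Level 2: 4782969
Level 3: 1594323
Level 4: 531441
Level 5: 177147
Level 6: 59049
Level 7: 19683
Level 8: 6561
Level 9: 2187
Level 10: 729
Level 11: 243
Level 12: 81
Level 13: 27
Level 14: 9
Level 15: 3
Level 16: 1

The root is level 0 and the size-1 base case is level 16 (the tree spans levels 0 through 16, i.e. 17 levels counting the root), so the depth is the number of divisions: log_3(43046721) = 16

The recursion tree depth is log_3(43046721) = 16. At each level, the problem size is divided by 3, so it takes 16 divisions to reduce to a base case of size 1. The algorithm makes 1 recursive call at each level.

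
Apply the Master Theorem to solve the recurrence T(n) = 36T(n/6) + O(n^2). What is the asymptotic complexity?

Master Theorem for T(n) = 36T(n/6) + O(n^2):

a = 36, b = 6, c = 2
log_b(a) = log_6(36) = 2.0000

Case 2: c = 2 = log_6(36) = 2.0000
T(n) = O(n^2 log n) = O(n^2 log n)

For T(n) = 36T(n/6) + O(n^2): log_6(36) = 2.0000. This is Case 2 of the Master Theorem (c = log_b(a), equal work at all levels), giving O(n^2 log n).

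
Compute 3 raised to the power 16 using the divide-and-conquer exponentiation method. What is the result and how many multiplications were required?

Computing 3^16 by squaring (build up from 3^1; each line after the first costs one multiplication):

3^1 = 3
3^2 = (3^1)^2 = 3^2 = 9
3^4 = (3^2)^2 = 9^2 = 81
3^8 = (3^4)^2 = 81^2 = 6561
3^16 = (3^8)^2 = 6561^2 = 43046721

Result: 43046721
Multiplications needed: 4 (4 lines after 3^1)

3^16 = 43046721. Using exponentiation by squaring, this requires 4 multiplications. The key idea: if the exponent is even, square the half-power; if odd, multiply by the base once.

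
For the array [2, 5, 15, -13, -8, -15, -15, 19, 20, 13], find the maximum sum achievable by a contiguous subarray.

Using Kadane's algorithm on [2, 5, 15, -13, -8, -15, -15, 19, 20, 13]:

Scanning through the array:
Position 1 (value 5): max_ending_here = 7, max_so_far = 7
Position 2 (value 15): max_ending_here = 22, max_so_far = 22
Position 3 (value -13): max_ending_here = 9, max_so_far = 22
Position 4 (value -8): max_ending_here = 1, max_so_far = 22
Position 5 (value -15): max_ending_here = -14, max_so_far = 22
Position 6 (value -15): max_ending_here = -15, max_so_far = 22
Position 7 (value 19): max_ending_here = 19, max_so_far = 22
Position 8 (value 20): max_ending_here = 39, max_so_far = 39
Position 9 (value 13): max_ending_here = 52, max_so_far = 52

Maximum subarray: [19, 20, 13]
Maximum sum: 52

The maximum subarray is [19, 20, 13] with sum 52. This subarray runs from index 7 to index 9.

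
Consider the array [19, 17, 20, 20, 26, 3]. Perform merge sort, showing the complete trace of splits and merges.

Merge sort trace:

Split: [19, 17, 20, 20, 26, 3] -> [19, 17, 20] and [20, 26, 3]
  Split: [19, 17, 20] -> [19] and [17, 20]
    Split: [17, 20] -> [17] and [20]
    Merge: [17] + [20] -> [17, 20]
  Merge: [19] + [17, 20] -> [17, 19, 20]
  Split: [20, 26, 3] -> [20] and [26, 3]
    Split: [26, 3] -> [26] and [3]
    Merge: [26] + [3] -> [3, 26]
  Merge: [20] + [3, 26] -> [3, 20, 26]
Merge: [17, 19, 20] + [3, 20, 26] -> [3, 17, 19, 20, 20, 26]

Final sorted array: [3, 17, 19, 20, 20, 26]

The merge sort proceeds by recursively splitting the array and merging sorted halves.
After all merges, the sorted array is [3, 17, 19, 20, 20, 26].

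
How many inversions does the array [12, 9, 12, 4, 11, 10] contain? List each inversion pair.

Finding inversions in [12, 9, 12, 4, 11, 10]:

(0, 1): arr[0]=12 > arr[1]=9
(0, 3): arr[0]=12 > arr[3]=4
(0, 4): arr[0]=12 > arr[4]=11
(0, 5): arr[0]=12 > arr[5]=10
(1, 3): arr[1]=9 > arr[3]=4
(2, 3): arr[2]=12 > arr[3]=4
(2, 4): arr[2]=12 > arr[4]=11
(2, 5): arr[2]=12 > arr[5]=10
(4, 5): arr[4]=11 > arr[5]=10

Total inversions: 9

The array has 9 inversion(s): (0,1), (0,3), (0,4), (0,5), (1,3), (2,3), (2,4), (2,5), (4,5). Each pair (i,j) satisfies i < j and arr[i] > arr[j].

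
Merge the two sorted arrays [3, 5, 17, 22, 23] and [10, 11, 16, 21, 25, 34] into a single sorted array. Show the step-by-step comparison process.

Merging process:

Compare 3 vs 10: take 3 from left. Merged: [3]
Compare 5 vs 10: take 5 from left. Merged: [3, 5]
Compare 17 vs 10: take 10 from right. Merged: [3, 5, 10]
Compare 17 vs 11: take 11 from right. Merged: [3, 5, 10, 11]
Compare 17 vs 16: take 16 from right. Merged: [3, 5, 10, 11, 16]
Compare 17 vs 21: take 17 from left. Merged: [3, 5, 10, 11, 16, 17]
Compare 22 vs 21: take 21 from right. Merged: [3, 5, 10, 11, 16, 17, 21]
Compare 22 vs 25: take 22 from left. Merged: [3, 5, 10, 11, 16, 17, 21, 22]
Compare 23 vs 25: take 23 from left. Merged: [3, 5, 10, 11, 16, 17, 21, 22, 23]
Append remaining from right: [25, 34]. Merged: [3, 5, 10, 11, 16, 17, 21, 22, 23, 25, 34]

Final merged array: [3, 5, 10, 11, 16, 17, 21, 22, 23, 25, 34]
Total comparisons: 9

The merged array is [3, 5, 10, 11, 16, 17, 21, 22, 23, 25, 34], requiring 9 comparisons. The merge step runs in O(n) time where n is the total number of elements.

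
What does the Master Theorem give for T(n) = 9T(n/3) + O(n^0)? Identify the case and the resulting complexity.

Master Theorem for T(n) = 9T(n/3) + O(n^0):

a = 9, b = 3, c = 0
log_b(a) = log_3(9) = 2.0000

Case 1: c = 0 < log_3(9) = 2.0000
T(n) = O(n^(log_3 9)) = O(n^2)

For T(n) = 9T(n/3) + O(n^0): log_3(9) = 2.0000. This is Case 1 of the Master Theorem (c < log_b(a), work dominated by leaves), giving O(n^2).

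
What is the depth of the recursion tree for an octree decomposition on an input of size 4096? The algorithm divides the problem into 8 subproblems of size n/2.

For divide and conquer with division factor 2:

Problem sizes at each level:
Level 0: 4096
Level 1: 2048
Level 2: 1024
Level 3: 512
Level 4: 256
Level 5: 128
Level 6: 64
Level 7: 32
Level 8: 16
Level 9: 8
Level 10: 4
Level 11: 2
Level 12: 1

The root is level 0 and the size-1 base case is level 12 (the tree spans levels 0 through 12, i.e. 13 levels counting the root), so the depth is the number of divisions: log_2(4096) = 12

The recursion tree depth is log_2(4096) = 12. At each level, the problem size is divided by 2, so it takes 12 divisions to reduce to a base case of size 1. The algorithm makes 8 recursive calls at each level.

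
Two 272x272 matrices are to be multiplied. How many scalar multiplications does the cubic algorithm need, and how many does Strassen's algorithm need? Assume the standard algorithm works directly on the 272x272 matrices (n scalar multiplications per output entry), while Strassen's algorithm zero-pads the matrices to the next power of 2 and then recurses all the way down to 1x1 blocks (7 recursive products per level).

Matrix multiplication for 272x272 matrices:

Strassen's algorithm requires power-of-2 dimensions. Pad 272x272 to 512x512 (next power of 2).

Standard algorithm: 272^3 = 20123648 multiplications
Strassen's algorithm: 7^(log2(512)) = 7^9 = 40353607 multiplications
Difference: 20123648 - 40353607 = -20229959 (Strassen uses MORE here due to padding overhead — for small or just-over-power-of-2 n, padding can outweigh the per-level savings)

Standard: 20123648 multiplications (272^3). Strassen: 40353607 multiplications (7^9, after padding to 512x512). Strassen reduces 8 recursive multiplications to 7 at each level.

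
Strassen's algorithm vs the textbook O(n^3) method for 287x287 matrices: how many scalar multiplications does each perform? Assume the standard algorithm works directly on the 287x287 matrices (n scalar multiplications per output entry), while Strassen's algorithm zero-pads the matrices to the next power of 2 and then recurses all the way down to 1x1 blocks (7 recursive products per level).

Matrix multiplication for 287x287 matrices:

Strassen's algorithm requires power-of-2 dimensions. Pad 287x287 to 512x512 (next power of 2).

Standard algorithm: 287^3 = 23639903 multiplications
Strassen's algorithm: 7^(log2(512)) = 7^9 = 40353607 multiplications
Difference: 23639903 - 40353607 = -16713704 (Strassen uses MORE here due to padding overhead — for small or just-over-power-of-2 n, padding can outweigh the per-level savings)

Standard: 23639903 multiplications (287^3). Strassen: 40353607 multiplications (7^9, after padding to 512x512). Strassen reduces 8 recursive multiplications to 7 at each level.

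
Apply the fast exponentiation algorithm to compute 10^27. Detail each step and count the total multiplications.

Computing 10^27 by squaring (build up from 10^1; each line after the first costs one multiplication):

10^1 = 10
10^2 = (10^1)^2 = 10^2 = 100
10^3 = 10 * 10^2 = 10 * 100 = 1000
10^6 = (10^3)^2 = 1000^2 = 1000000
10^12 = (10^6)^2 = 1000000^2 = 1000000000000
10^13 = 10 * 10^12 = 10 * 1000000000000 = 10000000000000
10^26 = (10^13)^2 = 10000000000000^2 = 100000000000000000000000000
10^27 = 10 * 10^26 = 10 * 100000000000000000000000000 = 1000000000000000000000000000

Result: 1000000000000000000000000000
Multiplications needed: 7 (7 lines after 10^1)

10^27 = 1000000000000000000000000000. Using exponentiation by squaring, this requires 7 multiplications. The key idea: if the exponent is even, square the half-power; if odd, multiply by the base once.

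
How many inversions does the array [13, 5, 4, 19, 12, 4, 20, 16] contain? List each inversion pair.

Finding inversions in [13, 5, 4, 19, 12, 4, 20, 16]:

(0, 1): arr[0]=13 > arr[1]=5
(0, 2): arr[0]=13 > arr[2]=4
(0, 4): arr[0]=13 > arr[4]=12
(0, 5): arr[0]=13 > arr[5]=4
(1, 2): arr[1]=5 > arr[2]=4
(1, 5): arr[1]=5 > arr[5]=4
(3, 4): arr[3]=19 > arr[4]=12
(3, 5): arr[3]=19 > arr[5]=4
(3, 7): arr[3]=19 > arr[7]=16
(4, 5): arr[4]=12 > arr[5]=4
(6, 7): arr[6]=20 > arr[7]=16

Total inversions: 11

The array has 11 inversion(s): (0,1), (0,2), (0,4), (0,5), (1,2), (1,5), (3,4), (3,5), (3,7), (4,5), (6,7). Each pair (i,j) satisfies i < j and arr[i] > arr[j].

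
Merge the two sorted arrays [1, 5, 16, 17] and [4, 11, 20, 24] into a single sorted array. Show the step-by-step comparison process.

Merging process:

Compare 1 vs 4: take 1 from left. Merged: [1]
Compare 5 vs 4: take 4 from right. Merged: [1, 4]
Compare 5 vs 11: take 5 from left. Merged: [1, 4, 5]
Compare 16 vs 11: take 11 from right. Merged: [1, 4, 5, 11]
Compare 16 vs 20: take 16 from left. Merged: [1, 4, 5, 11, 16]
Compare 17 vs 20: take 17 from left. Merged: [1, 4, 5, 11, 16, 17]
Append remaining from right: [20, 24]. Merged: [1, 4, 5, 11, 16, 17, 20, 24]

Final merged array: [1, 4, 5, 11, 16, 17, 20, 24]
Total comparisons: 6

The merged array is [1, 4, 5, 11, 16, 17, 20, 24], requiring 6 comparisons. The merge step runs in O(n) time where n is the total number of elements.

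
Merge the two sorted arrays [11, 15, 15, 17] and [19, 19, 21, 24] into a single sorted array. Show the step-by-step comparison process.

Merging process:

Compare 11 vs 19: take 11 from left. Merged: [11]
Compare 15 vs 19: take 15 from left. Merged: [11, 15]
Compare 15 vs 19: take 15 from left. Merged: [11, 15, 15]
Compare 17 vs 19: take 17 from left. Merged: [11, 15, 15, 17]
Append remaining from right: [19, 19, 21, 24]. Merged: [11, 15, 15, 17, 19, 19, 21, 24]

Final merged array: [11, 15, 15, 17, 19, 19, 21, 24]
Total comparisons: 4

The merged array is [11, 15, 15, 17, 19, 19, 21, 24], requiring 4 comparisons. The merge step runs in O(n) time where n is the total number of elements.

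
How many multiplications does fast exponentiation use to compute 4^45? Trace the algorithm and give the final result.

Computing 4^45 by squaring (build up from 4^1; each line after the first costs one multiplication):

4^1 = 4
4^2 = (4^1)^2 = 4^2 = 16
4^4 = (4^2)^2 = 16^2 = 256
4^5 = 4 * 4^4 = 4 * 256 = 1024
4^10 = (4^5)^2 = 1024^2 = 1048576
4^11 = 4 * 4^10 = 4 * 1048576 = 4194304
4^22 = (4^11)^2 = 4194304^2 = 17592186044416
4^44 = (4^22)^2 = 17592186044416^2 = 309485009821345068724781056
4^45 = 4 * 4^44 = 4 * 309485009821345068724781056 = 1237940039285380274899124224

Result: 1237940039285380274899124224
Multiplications needed: 8 (8 lines after 4^1)

4^45 = 1237940039285380274899124224. Using exponentiation by squaring, this requires 8 multiplications. The key idea: if the exponent is even, square the half-power; if odd, multiply by the base once.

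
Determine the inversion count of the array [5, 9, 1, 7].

Finding inversions in [5, 9, 1, 7]:

(0, 2): arr[0]=5 > arr[2]=1
(1, 2): arr[1]=9 > arr[2]=1
(1, 3): arr[1]=9 > arr[3]=7

Total inversions: 3

The array has 3 inversion(s): (0,2), (1,2), (1,3). Each pair (i,j) satisfies i < j and arr[i] > arr[j].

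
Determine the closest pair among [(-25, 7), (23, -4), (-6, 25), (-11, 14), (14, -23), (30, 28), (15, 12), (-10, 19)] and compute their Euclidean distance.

Computing all pairwise distances among 8 points:

d((-25, 7), (23, -4)) = 49.2443
d((-25, 7), (-6, 25)) = 26.1725
d((-25, 7), (-11, 14)) = 15.6525
d((-25, 7), (14, -23)) = 49.2037
d((-25, 7), (30, 28)) = 58.8727
d((-25, 7), (15, 12)) = 40.3113
d((-25, 7), (-10, 19)) = 19.2094
d((23, -4), (-6, 25)) = 41.0122
d((23, -4), (-11, 14)) = 38.4708
d((23, -4), (14, -23)) = 21.0238
d((23, -4), (30, 28)) = 32.7567
d((23, -4), (15, 12)) = 17.8885
d((23, -4), (-10, 19)) = 40.2244
d((-6, 25), (-11, 14)) = 12.083
d((-6, 25), (14, -23)) = 52.0
d((-6, 25), (30, 28)) = 36.1248
d((-6, 25), (15, 12)) = 24.6982
d((-6, 25), (-10, 19)) = 7.2111
d((-11, 14), (14, -23)) = 44.6542
d((-11, 14), (30, 28)) = 43.3244
d((-11, 14), (15, 12)) = 26.0768
d((-11, 14), (-10, 19)) = 5.099 <-- minimum
d((14, -23), (30, 28)) = 53.4509
d((14, -23), (15, 12)) = 35.0143
d((14, -23), (-10, 19)) = 48.3735
d((30, 28), (15, 12)) = 21.9317
d((30, 28), (-10, 19)) = 41.0
d((15, 12), (-10, 19)) = 25.9615

Closest pair: (-11, 14) and (-10, 19) with distance 5.099

The closest pair is (-11, 14) and (-10, 19) with Euclidean distance 5.099. For 8 points, brute-force pairwise comparison is shown above. For large n, the divide-and-conquer algorithm (sort by x, recurse on halves, check the dividing strip) achieves O(n log n).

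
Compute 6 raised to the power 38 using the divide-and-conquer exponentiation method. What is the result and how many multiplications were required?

Computing 6^38 by squaring (build up from 6^1; each line after the first costs one multiplication):

6^1 = 6
6^2 = (6^1)^2 = 6^2 = 36
6^4 = (6^2)^2 = 36^2 = 1296
6^8 = (6^4)^2 = 1296^2 = 1679616
6^9 = 6 * 6^8 = 6 * 1679616 = 10077696
6^18 = (6^9)^2 = 10077696^2 = 101559956668416
6^19 = 6 * 6^18 = 6 * 101559956668416 = 609359740010496
6^38 = (6^19)^2 = 609359740010496^2 = 371319292745659279662190166016

Result: 371319292745659279662190166016
Multiplications needed: 7 (7 lines after 6^1)

6^38 = 371319292745659279662190166016. Using exponentiation by squaring, this requires 7 multiplications. The key idea: if the exponent is even, square the half-power; if odd, multiply by the base once.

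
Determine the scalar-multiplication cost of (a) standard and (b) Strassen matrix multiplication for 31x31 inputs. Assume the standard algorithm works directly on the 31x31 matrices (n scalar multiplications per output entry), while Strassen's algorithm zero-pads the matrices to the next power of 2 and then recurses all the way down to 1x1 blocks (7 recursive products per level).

Matrix multiplication for 31x31 matrices:

Strassen's algorithm requires power-of-2 dimensions. Pad 31x31 to 32x32 (next power of 2).

Standard algorithm: 31^3 = 29791 multiplications
Strassen's algorithm: 7^(log2(32)) = 7^5 = 16807 multiplications
Savings: 29791 - 16807 = 12984 multiplications

Standard: 29791 multiplications (31^3). Strassen: 16807 multiplications (7^5, after padding to 32x32). Strassen reduces 8 recursive multiplications to 7 at each level.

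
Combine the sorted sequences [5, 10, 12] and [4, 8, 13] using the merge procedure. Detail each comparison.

Merging process:

Compare 5 vs 4: take 4 from right. Merged: [4]
Compare 5 vs 8: take 5 from left. Merged: [4, 5]
Compare 10 vs 8: take 8 from right. Merged: [4, 5, 8]
Compare 10 vs 13: take 10 from left. Merged: [4, 5, 8, 10]
Compare 12 vs 13: take 12 from left. Merged: [4, 5, 8, 10, 12]
Append remaining from right: [13]. Merged: [4, 5, 8, 10, 12, 13]

Final merged array: [4, 5, 8, 10, 12, 13]
Total comparisons: 5

The merged array is [4, 5, 8, 10, 12, 13], requiring 5 comparisons. The merge step runs in O(n) time where n is the total number of elements.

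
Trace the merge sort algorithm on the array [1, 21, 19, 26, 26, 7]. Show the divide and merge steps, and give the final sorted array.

Merge sort trace:

Split: [1, 21, 19, 26, 26, 7] -> [1, 21, 19] and [26, 26, 7]
  Split: [1, 21, 19] -> [1] and [21, 19]
    Split: [21, 19] -> [21] and [19]
    Merge: [21] + [19] -> [19, 21]
  Merge: [1] + [19, 21] -> [1, 19, 21]
  Split: [26, 26, 7] -> [26] and [26, 7]
    Split: [26, 7] -> [26] and [7]
    Merge: [26] + [7] -> [7, 26]
  Merge: [26] + [7, 26] -> [7, 26, 26]
Merge: [1, 19, 21] + [7, 26, 26] -> [1, 7, 19, 21, 26, 26]

Final sorted array: [1, 7, 19, 21, 26, 26]

The merge sort proceeds by recursively splitting the array and merging sorted halves.
After all merges, the sorted array is [1, 7, 19, 21, 26, 26].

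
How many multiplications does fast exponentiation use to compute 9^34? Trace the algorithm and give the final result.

Computing 9^34 by squaring (build up from 9^1; each line after the first costs one multiplication):

9^1 = 9
9^2 = (9^1)^2 = 9^2 = 81
9^4 = (9^2)^2 = 81^2 = 6561
9^8 = (9^4)^2 = 6561^2 = 43046721
9^16 = (9^8)^2 = 43046721^2 = 1853020188851841
9^17 = 9 * 9^16 = 9 * 1853020188851841 = 16677181699666569
9^34 = (9^17)^2 = 16677181699666569^2 = 278128389443693511257285776231761

Result: 278128389443693511257285776231761
Multiplications needed: 6 (6 lines after 9^1)

9^34 = 278128389443693511257285776231761. Using exponentiation by squaring, this requires 6 multiplications. The key idea: if the exponent is even, square the half-power; if odd, multiply by the base once.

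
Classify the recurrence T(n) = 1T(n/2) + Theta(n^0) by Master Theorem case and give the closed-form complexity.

Master Theorem for T(n) = 1T(n/2) + O(n^0):

a = 1, b = 2, c = 0
log_b(a) = log_2(1) = 0.0000

Case 2: c = 0 = log_2(1) = 0.0000
T(n) = O(n^0 log n) = O(log n)

For T(n) = 1T(n/2) + O(n^0): log_2(1) = 0.0000. This is Case 2 of the Master Theorem (c = log_b(a), equal work at all levels), giving O(log n).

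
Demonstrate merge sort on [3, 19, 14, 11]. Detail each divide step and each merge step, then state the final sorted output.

Merge sort trace:

Split: [3, 19, 14, 11] -> [3, 19] and [14, 11]
  Split: [3, 19] -> [3] and [19]
  Merge: [3] + [19] -> [3, 19]
  Split: [14, 11] -> [14] and [11]
  Merge: [14] + [11] -> [11, 14]
Merge: [3, 19] + [11, 14] -> [3, 11, 14, 19]

Final sorted array: [3, 11, 14, 19]

The merge sort proceeds by recursively splitting the array and merging sorted halves.
After all merges, the sorted array is [3, 11, 14, 19].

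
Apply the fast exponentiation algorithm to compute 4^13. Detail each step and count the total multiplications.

Computing 4^13 by squaring (build up from 4^1; each line after the first costs one multiplication):

4^1 = 4
4^2 = (4^1)^2 = 4^2 = 16
4^3 = 4 * 4^2 = 4 * 16 = 64
4^6 = (4^3)^2 = 64^2 = 4096
4^12 = (4^6)^2 = 4096^2 = 16777216
4^13 = 4 * 4^12 = 4 * 16777216 = 67108864

Result: 67108864
Multiplications needed: 5 (5 lines after 4^1)

4^13 = 67108864. Using exponentiation by squaring, this requires 5 multiplications. The key idea: if the exponent is even, square the half-power; if odd, multiply by the base once.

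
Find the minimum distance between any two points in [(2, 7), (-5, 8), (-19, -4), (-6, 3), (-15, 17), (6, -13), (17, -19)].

Computing all pairwise distances among 7 points:

d((2, 7), (-5, 8)) = 7.0711
d((2, 7), (-19, -4)) = 23.7065
d((2, 7), (-6, 3)) = 8.9443
d((2, 7), (-15, 17)) = 19.7231
d((2, 7), (6, -13)) = 20.3961
d((2, 7), (17, -19)) = 30.0167
d((-5, 8), (-19, -4)) = 18.4391
d((-5, 8), (-6, 3)) = 5.099 <-- minimum
d((-5, 8), (-15, 17)) = 13.4536
d((-5, 8), (6, -13)) = 23.7065
d((-5, 8), (17, -19)) = 34.8281
d((-19, -4), (-6, 3)) = 14.7648
d((-19, -4), (-15, 17)) = 21.3776
d((-19, -4), (6, -13)) = 26.5707
d((-19, -4), (17, -19)) = 39.0
d((-6, 3), (-15, 17)) = 16.6433
d((-6, 3), (6, -13)) = 20.0
d((-6, 3), (17, -19)) = 31.8277
d((-15, 17), (6, -13)) = 36.6197
d((-15, 17), (17, -19)) = 48.1664
d((6, -13), (17, -19)) = 12.53

Closest pair: (-5, 8) and (-6, 3) with distance 5.099

The closest pair is (-5, 8) and (-6, 3) with Euclidean distance 5.099. For 7 points, brute-force pairwise comparison is shown above. For large n, the divide-and-conquer algorithm (sort by x, recurse on halves, check the dividing strip) achieves O(n log n).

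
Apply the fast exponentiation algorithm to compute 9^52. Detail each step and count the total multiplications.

Computing 9^52 by squaring (build up from 9^1; each line after the first costs one multiplication):

9^1 = 9
9^2 = (9^1)^2 = 9^2 = 81
9^3 = 9 * 9^2 = 9 * 81 = 729
9^6 = (9^3)^2 = 729^2 = 531441
9^12 = (9^6)^2 = 531441^2 = 282429536481
9^13 = 9 * 9^12 = 9 * 282429536481 = 2541865828329
9^26 = (9^13)^2 = 2541865828329^2 = 6461081889226673298932241
9^52 = (9^26)^2 = 6461081889226673298932241^2 = 41745579179292917813953351511015323088870709282081

Result: 41745579179292917813953351511015323088870709282081
Multiplications needed: 7 (7 lines after 9^1)

9^52 = 41745579179292917813953351511015323088870709282081. Using exponentiation by squaring, this requires 7 multiplications. The key idea: if the exponent is even, square the half-power; if odd, multiply by the base once.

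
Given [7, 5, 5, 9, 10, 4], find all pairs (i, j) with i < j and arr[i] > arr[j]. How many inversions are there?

Finding inversions in [7, 5, 5, 9, 10, 4]:

(0, 1): arr[0]=7 > arr[1]=5
(0, 2): arr[0]=7 > arr[2]=5
(0, 5): arr[0]=7 > arr[5]=4
(1, 5): arr[1]=5 > arr[5]=4
(2, 5): arr[2]=5 > arr[5]=4
(3, 5): arr[3]=9 > arr[5]=4
(4, 5): arr[4]=10 > arr[5]=4

Total inversions: 7

The array has 7 inversion(s): (0,1), (0,2), (0,5), (1,5), (2,5), (3,5), (4,5). Each pair (i,j) satisfies i < j and arr[i] > arr[j].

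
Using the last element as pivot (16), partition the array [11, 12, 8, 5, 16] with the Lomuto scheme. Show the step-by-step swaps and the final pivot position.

Lomuto partition with pivot = 16:

Initial array: [11, 12, 8, 5, 16]

arr[0]=11 <= 16: swap with position 0, array becomes [11, 12, 8, 5, 16]
arr[1]=12 <= 16: swap with position 1, array becomes [11, 12, 8, 5, 16]
arr[2]=8 <= 16: swap with position 2, array becomes [11, 12, 8, 5, 16]
arr[3]=5 <= 16: swap with position 3, array becomes [11, 12, 8, 5, 16]

Place pivot at position 4: [11, 12, 8, 5, 16]
Pivot position: 4

After partitioning with pivot 16, the array becomes [11, 12, 8, 5, 16]. The pivot is placed at index 4. All elements to the left of the pivot are <= 16, and all elements to the right are > 16.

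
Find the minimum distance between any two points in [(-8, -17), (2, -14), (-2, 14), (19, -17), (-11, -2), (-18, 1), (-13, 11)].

Computing all pairwise distances among 7 points:

d((-8, -17), (2, -14)) = 10.4403
d((-8, -17), (-2, 14)) = 31.5753
d((-8, -17), (19, -17)) = 27.0
d((-8, -17), (-11, -2)) = 15.2971
d((-8, -17), (-18, 1)) = 20.5913
d((-8, -17), (-13, 11)) = 28.4429
d((2, -14), (-2, 14)) = 28.2843
d((2, -14), (19, -17)) = 17.2627
d((2, -14), (-11, -2)) = 17.6918
d((2, -14), (-18, 1)) = 25.0
d((2, -14), (-13, 11)) = 29.1548
d((-2, 14), (19, -17)) = 37.4433
d((-2, 14), (-11, -2)) = 18.3576
d((-2, 14), (-18, 1)) = 20.6155
d((-2, 14), (-13, 11)) = 11.4018
d((19, -17), (-11, -2)) = 33.541
d((19, -17), (-18, 1)) = 41.1461
d((19, -17), (-13, 11)) = 42.5206
d((-11, -2), (-18, 1)) = 7.6158 <-- minimum
d((-11, -2), (-13, 11)) = 13.1529
d((-18, 1), (-13, 11)) = 11.1803

Closest pair: (-11, -2) and (-18, 1) with distance 7.6158

The closest pair is (-11, -2) and (-18, 1) with Euclidean distance 7.6158. For 7 points, brute-force pairwise comparison is shown above. For large n, the divide-and-conquer algorithm (sort by x, recurse on halves, check the dividing strip) achieves O(n log n).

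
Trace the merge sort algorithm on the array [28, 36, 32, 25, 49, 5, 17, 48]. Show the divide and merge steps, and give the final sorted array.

Merge sort trace:

Split: [28, 36, 32, 25, 49, 5, 17, 48] -> [28, 36, 32, 25] and [49, 5, 17, 48]
  Split: [28, 36, 32, 25] -> [28, 36] and [32, 25]
    Split: [28, 36] -> [28] and [36]
    Merge: [28] + [36] -> [28, 36]
    Split: [32, 25] -> [32] and [25]
    Merge: [32] + [25] -> [25, 32]
  Merge: [28, 36] + [25, 32] -> [25, 28, 32, 36]
  Split: [49, 5, 17, 48] -> [49, 5] and [17, 48]
    Split: [49, 5] -> [49] and [5]
    Merge: [49] + [5] -> [5, 49]
    Split: [17, 48] -> [17] and [48]
    Merge: [17] + [48] -> [17, 48]
  Merge: [5, 49] + [17, 48] -> [5, 17, 48, 49]
Merge: [25, 28, 32, 36] + [5, 17, 48, 49] -> [5, 17, 25, 28, 32, 36, 48, 49]

Final sorted array: [5, 17, 25, 28, 32, 36, 48, 49]

The merge sort proceeds by recursively splitting the array and merging sorted halves.
After all merges, the sorted array is [5, 17, 25, 28, 32, 36, 48, 49].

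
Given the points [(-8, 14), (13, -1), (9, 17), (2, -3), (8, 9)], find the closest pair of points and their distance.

Computing all pairwise distances among 5 points:

d((-8, 14), (13, -1)) = 25.807
d((-8, 14), (9, 17)) = 17.2627
d((-8, 14), (2, -3)) = 19.7231
d((-8, 14), (8, 9)) = 16.7631
d((13, -1), (9, 17)) = 18.4391
d((13, -1), (2, -3)) = 11.1803
d((13, -1), (8, 9)) = 11.1803
d((9, 17), (2, -3)) = 21.1896
d((9, 17), (8, 9)) = 8.0623 <-- minimum
d((2, -3), (8, 9)) = 13.4164

Closest pair: (9, 17) and (8, 9) with distance 8.0623

The closest pair is (9, 17) and (8, 9) with Euclidean distance 8.0623. For 5 points, brute-force pairwise comparison is shown above. For large n, the divide-and-conquer algorithm (sort by x, recurse on halves, check the dividing strip) achieves O(n log n).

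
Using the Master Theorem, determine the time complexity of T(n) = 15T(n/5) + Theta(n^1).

Master Theorem for T(n) = 15T(n/5) + O(n^1):

a = 15, b = 5, c = 1
log_b(a) = log_5(15) = 1.6826

Case 1: c = 1 < log_5(15) = 1.6826
T(n) = O(n^(log_5 15))

For T(n) = 15T(n/5) + O(n^1): log_5(15) = 1.6826. This is Case 1 of the Master Theorem (c < log_b(a), work dominated by leaves), giving O(n^(log_5 15)).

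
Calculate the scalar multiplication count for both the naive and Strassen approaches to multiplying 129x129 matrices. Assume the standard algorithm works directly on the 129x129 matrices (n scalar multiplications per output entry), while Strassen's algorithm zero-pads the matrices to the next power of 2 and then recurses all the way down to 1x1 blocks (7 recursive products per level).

Matrix multiplication for 129x129 matrices:

Strassen's algorithm requires power-of-2 dimensions. Pad 129x129 to 256x256 (next power of 2).

Standard algorithm: 129^3 = 2146689 multiplications
Strassen's algorithm: 7^(log2(256)) = 7^8 = 5764801 multiplications
Difference: 2146689 - 5764801 = -3618112 (Strassen uses MORE here due to padding overhead — for small or just-over-power-of-2 n, padding can outweigh the per-level savings)

Standard: 2146689 multiplications (129^3). Strassen: 5764801 multiplications (7^8, after padding to 256x256). Strassen reduces 8 recursive multiplications to 7 at each level.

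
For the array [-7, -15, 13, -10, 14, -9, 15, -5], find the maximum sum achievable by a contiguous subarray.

Using Kadane's algorithm on [-7, -15, 13, -10, 14, -9, 15, -5]:

Scanning through the array:
Position 1 (value -15): max_ending_here = -15, max_so_far = -7
Position 2 (value 13): max_ending_here = 13, max_so_far = 13
Position 3 (value -10): max_ending_here = 3, max_so_far = 13
Position 4 (value 14): max_ending_here = 17, max_so_far = 17
Position 5 (value -9): max_ending_here = 8, max_so_far = 17
Position 6 (value 15): max_ending_here = 23, max_so_far = 23
Position 7 (value -5): max_ending_here = 18, max_so_far = 23

Maximum subarray: [13, -10, 14, -9, 15]
Maximum sum: 23

The maximum subarray is [13, -10, 14, -9, 15] with sum 23. This subarray runs from index 2 to index 6.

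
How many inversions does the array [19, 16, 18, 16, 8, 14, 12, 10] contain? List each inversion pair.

Finding inversions in [19, 16, 18, 16, 8, 14, 12, 10]:

(0, 1): arr[0]=19 > arr[1]=16
(0, 2): arr[0]=19 > arr[2]=18
(0, 3): arr[0]=19 > arr[3]=16
(0, 4): arr[0]=19 > arr[4]=8
(0, 5): arr[0]=19 > arr[5]=14
(0, 6): arr[0]=19 > arr[6]=12
(0, 7): arr[0]=19 > arr[7]=10
(1, 4): arr[1]=16 > arr[4]=8
(1, 5): arr[1]=16 > arr[5]=14
(1, 6): arr[1]=16 > arr[6]=12
(1, 7): arr[1]=16 > arr[7]=10
(2, 3): arr[2]=18 > arr[3]=16
(2, 4): arr[2]=18 > arr[4]=8
(2, 5): arr[2]=18 > arr[5]=14
(2, 6): arr[2]=18 > arr[6]=12
(2, 7): arr[2]=18 > arr[7]=10
(3, 4): arr[3]=16 > arr[4]=8
(3, 5): arr[3]=16 > arr[5]=14
(3, 6): arr[3]=16 > arr[6]=12
(3, 7): arr[3]=16 > arr[7]=10
(5, 6): arr[5]=14 > arr[6]=12
(5, 7): arr[5]=14 > arr[7]=10
(6, 7): arr[6]=12 > arr[7]=10

Total inversions: 23

The array has 23 inversion(s): (0,1), (0,2), (0,3), (0,4), (0,5), (0,6), (0,7), (1,4), (1,5), (1,6), (1,7), (2,3), (2,4), (2,5), (2,6), (2,7), (3,4), (3,5), (3,6), (3,7), (5,6), (5,7), (6,7). Each pair (i,j) satisfies i < j and arr[i] > arr[j].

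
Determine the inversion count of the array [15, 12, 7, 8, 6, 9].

Finding inversions in [15, 12, 7, 8, 6, 9]:

(0, 1): arr[0]=15 > arr[1]=12
(0, 2): arr[0]=15 > arr[2]=7
(0, 3): arr[0]=15 > arr[3]=8
(0, 4): arr[0]=15 > arr[4]=6
(0, 5): arr[0]=15 > arr[5]=9
(1, 2): arr[1]=12 > arr[2]=7
(1, 3): arr[1]=12 > arr[3]=8
(1, 4): arr[1]=12 > arr[4]=6
(1, 5): arr[1]=12 > arr[5]=9
(2, 4): arr[2]=7 > arr[4]=6
(3, 4): arr[3]=8 > arr[4]=6

Total inversions: 11

The array has 11 inversion(s): (0,1), (0,2), (0,3), (0,4), (0,5), (1,2), (1,3), (1,4), (1,5), (2,4), (3,4). Each pair (i,j) satisfies i < j and arr[i] > arr[j].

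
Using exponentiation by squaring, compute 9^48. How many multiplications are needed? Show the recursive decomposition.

Computing 9^48 by squaring (build up from 9^1; each line after the first costs one multiplication):

9^1 = 9
9^2 = (9^1)^2 = 9^2 = 81
9^3 = 9 * 9^2 = 9 * 81 = 729
9^6 = (9^3)^2 = 729^2 = 531441
9^12 = (9^6)^2 = 531441^2 = 282429536481
9^24 = (9^12)^2 = 282429536481^2 = 79766443076872509863361
9^48 = (9^24)^2 = 79766443076872509863361^2 = 6362685441135942358474828762538534230890216321

Result: 6362685441135942358474828762538534230890216321
Multiplications needed: 6 (6 lines after 9^1)

9^48 = 6362685441135942358474828762538534230890216321. Using exponentiation by squaring, this requires 6 multiplications. The key idea: if the exponent is even, square the half-power; if odd, multiply by the base once.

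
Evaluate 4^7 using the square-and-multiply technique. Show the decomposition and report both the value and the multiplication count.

Computing 4^7 by squaring (build up from 4^1; each line after the first costs one multiplication):

4^1 = 4
4^2 = (4^1)^2 = 4^2 = 16
4^3 = 4 * 4^2 = 4 * 16 = 64
4^6 = (4^3)^2 = 64^2 = 4096
4^7 = 4 * 4^6 = 4 * 4096 = 16384

Result: 16384
Multiplications needed: 4 (4 lines after 4^1)

4^7 = 16384. Using exponentiation by squaring, this requires 4 multiplications. The key idea: if the exponent is even, square the half-power; if odd, multiply by the base once.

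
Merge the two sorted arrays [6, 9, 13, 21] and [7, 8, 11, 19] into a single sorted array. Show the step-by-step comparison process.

Merging process:

Compare 6 vs 7: take 6 from left. Merged: [6]
Compare 9 vs 7: take 7 from right. Merged: [6, 7]
Compare 9 vs 8: take 8 from right. Merged: [6, 7, 8]
Compare 9 vs 11: take 9 from left. Merged: [6, 7, 8, 9]
Compare 13 vs 11: take 11 from right. Merged: [6, 7, 8, 9, 11]
Compare 13 vs 19: take 13 from left. Merged: [6, 7, 8, 9, 11, 13]
Compare 21 vs 19: take 19 from right. Merged: [6, 7, 8, 9, 11, 13, 19]
Append remaining from left: [21]. Merged: [6, 7, 8, 9, 11, 13, 19, 21]

Final merged array: [6, 7, 8, 9, 11, 13, 19, 21]
Total comparisons: 7

The merged array is [6, 7, 8, 9, 11, 13, 19, 21], requiring 7 comparisons. The merge step runs in O(n) time where n is the total number of elements.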